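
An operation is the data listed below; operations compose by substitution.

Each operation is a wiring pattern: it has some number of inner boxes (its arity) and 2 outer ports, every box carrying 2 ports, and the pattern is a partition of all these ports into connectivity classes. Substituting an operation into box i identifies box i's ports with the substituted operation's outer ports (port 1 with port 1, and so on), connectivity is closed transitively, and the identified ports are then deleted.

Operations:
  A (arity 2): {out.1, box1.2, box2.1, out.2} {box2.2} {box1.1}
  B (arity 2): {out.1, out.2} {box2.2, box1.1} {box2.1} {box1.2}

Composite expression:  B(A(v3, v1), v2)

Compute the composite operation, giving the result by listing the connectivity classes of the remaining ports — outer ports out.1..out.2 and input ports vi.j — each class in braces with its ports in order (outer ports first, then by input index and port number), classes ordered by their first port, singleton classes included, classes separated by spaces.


{out.1, out.2} {v1.1, v2.2, v3.2} {v1.2} {v2.1} {v3.1}


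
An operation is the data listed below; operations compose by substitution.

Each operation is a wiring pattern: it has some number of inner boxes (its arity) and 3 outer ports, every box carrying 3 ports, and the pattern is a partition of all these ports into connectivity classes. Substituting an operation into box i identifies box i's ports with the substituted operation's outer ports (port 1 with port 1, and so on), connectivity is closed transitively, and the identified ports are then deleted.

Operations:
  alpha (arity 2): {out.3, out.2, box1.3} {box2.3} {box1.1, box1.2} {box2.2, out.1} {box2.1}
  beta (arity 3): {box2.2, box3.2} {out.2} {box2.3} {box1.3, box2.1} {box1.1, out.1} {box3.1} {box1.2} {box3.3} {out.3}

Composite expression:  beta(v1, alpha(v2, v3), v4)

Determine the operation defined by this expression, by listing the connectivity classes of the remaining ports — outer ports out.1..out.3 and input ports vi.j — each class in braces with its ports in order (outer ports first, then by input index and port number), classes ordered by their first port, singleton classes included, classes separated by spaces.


{out.1, v1.1} {out.2} {out.3} {v1.2} {v1.3, v3.2} {v2.1, v2.2} {v2.3, v4.2} {v3.1} {v3.3} {v4.1} {v4.3}

After gluing at beta, chains via deleted ports link the v-ports.
composing alpha on (v2, v3), with out.j its own outer ports: {out.1, v3.2} {out.2, out.3, v2.3} {v2.1, v2.2} {v3.1} {v3.3}
composing beta on (v1, v2, v3, v4), with out.j its own outer ports: {out.1, v1.1} {out.2} {out.3} {v1.2} {v1.3, v3.2} {v2.1, v2.2} {v2.3, v4.2} {v3.1} {v3.3} {v4.1} {v4.3}


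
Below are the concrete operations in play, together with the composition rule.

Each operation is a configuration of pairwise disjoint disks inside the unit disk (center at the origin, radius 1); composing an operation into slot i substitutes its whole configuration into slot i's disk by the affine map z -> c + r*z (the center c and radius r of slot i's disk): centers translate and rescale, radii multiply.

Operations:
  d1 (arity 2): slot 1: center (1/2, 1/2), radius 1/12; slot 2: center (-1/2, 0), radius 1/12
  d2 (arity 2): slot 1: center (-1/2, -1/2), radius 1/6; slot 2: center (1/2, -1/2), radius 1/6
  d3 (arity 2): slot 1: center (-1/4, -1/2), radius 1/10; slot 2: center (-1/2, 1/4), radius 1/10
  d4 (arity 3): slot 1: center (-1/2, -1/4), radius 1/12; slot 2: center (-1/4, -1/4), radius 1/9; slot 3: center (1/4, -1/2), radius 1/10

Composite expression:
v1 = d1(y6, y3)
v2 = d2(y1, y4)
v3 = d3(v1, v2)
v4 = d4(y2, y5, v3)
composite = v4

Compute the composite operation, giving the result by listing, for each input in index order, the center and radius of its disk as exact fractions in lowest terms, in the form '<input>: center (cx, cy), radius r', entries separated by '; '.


y1: center (39/200, -12/25), radius 1/600; y2: center (-1/2, -1/4), radius 1/12; y3: center (11/50, -11/20), radius 1/1200; y4: center (41/200, -12/25), radius 1/600; y5: center (-1/4, -1/4), radius 1/9; y6: center (23/100, -109/200), radius 1/1200


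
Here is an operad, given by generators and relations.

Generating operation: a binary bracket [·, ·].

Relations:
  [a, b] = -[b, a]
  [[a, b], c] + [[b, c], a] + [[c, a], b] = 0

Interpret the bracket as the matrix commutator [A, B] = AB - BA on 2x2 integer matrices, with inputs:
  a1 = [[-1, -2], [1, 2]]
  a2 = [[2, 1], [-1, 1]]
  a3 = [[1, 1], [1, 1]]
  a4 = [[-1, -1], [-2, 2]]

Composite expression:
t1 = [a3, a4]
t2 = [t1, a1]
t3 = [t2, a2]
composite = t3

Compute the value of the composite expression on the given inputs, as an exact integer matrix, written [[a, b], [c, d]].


[[-24, -19], [5, 24]]

[a3, a4] = [[-1, 3], [-3, 1]]
[[a3, a4], a1] = [[-3, 13], [11, 3]]
[[[a3, a4], a1], a2] = [[-24, -19], [5, 24]]


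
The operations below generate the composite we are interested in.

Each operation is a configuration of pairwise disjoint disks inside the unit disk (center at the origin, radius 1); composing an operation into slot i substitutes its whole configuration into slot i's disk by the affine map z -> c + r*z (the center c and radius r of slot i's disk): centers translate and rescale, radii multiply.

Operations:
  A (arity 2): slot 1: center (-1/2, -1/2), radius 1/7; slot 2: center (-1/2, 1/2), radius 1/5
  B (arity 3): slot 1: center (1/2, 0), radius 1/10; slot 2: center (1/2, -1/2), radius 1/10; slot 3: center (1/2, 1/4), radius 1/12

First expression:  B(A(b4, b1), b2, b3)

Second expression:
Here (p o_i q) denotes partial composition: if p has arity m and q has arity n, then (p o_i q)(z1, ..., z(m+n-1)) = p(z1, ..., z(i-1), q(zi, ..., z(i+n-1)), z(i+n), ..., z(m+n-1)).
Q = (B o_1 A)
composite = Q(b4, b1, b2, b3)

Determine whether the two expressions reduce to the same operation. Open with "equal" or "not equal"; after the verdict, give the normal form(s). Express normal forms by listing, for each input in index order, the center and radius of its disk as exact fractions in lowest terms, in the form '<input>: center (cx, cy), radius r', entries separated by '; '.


equal; both compose to b1: center (9/20, 1/20), radius 1/50; b2: center (1/2, -1/2), radius 1/10; b3: center (1/2, 1/4), radius 1/12; b4: center (9/20, -1/20), radius 1/70

Normal form of the first expression: b1: center (9/20, 1/20), radius 1/50; b2: center (1/2, -1/2), radius 1/10; b3: center (1/2, 1/4), radius 1/12; b4: center (9/20, -1/20), radius 1/70
Normal form of the second expression: b1: center (9/20, 1/20), radius 1/50; b2: center (1/2, -1/2), radius 1/10; b3: center (1/2, 1/4), radius 1/12; b4: center (9/20, -1/20), radius 1/70
Both agree, so they are equal.


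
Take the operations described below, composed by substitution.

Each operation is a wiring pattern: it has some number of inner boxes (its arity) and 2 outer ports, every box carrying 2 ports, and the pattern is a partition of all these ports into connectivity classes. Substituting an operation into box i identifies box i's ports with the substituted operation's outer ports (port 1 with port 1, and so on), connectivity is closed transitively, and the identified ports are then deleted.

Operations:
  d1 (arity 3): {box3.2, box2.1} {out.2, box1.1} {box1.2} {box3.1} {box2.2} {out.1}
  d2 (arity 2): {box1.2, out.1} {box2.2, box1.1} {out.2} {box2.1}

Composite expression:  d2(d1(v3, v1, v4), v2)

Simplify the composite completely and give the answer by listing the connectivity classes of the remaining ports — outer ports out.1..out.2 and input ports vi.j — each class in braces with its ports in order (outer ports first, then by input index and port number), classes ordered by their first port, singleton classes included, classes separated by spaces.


{out.1, v3.1} {out.2} {v1.1, v4.2} {v1.2} {v2.1} {v2.2} {v3.2} {v4.1}

After gluing at d2, chains via deleted ports link the v-ports.
stage d1: inputs (v3, v1, v4), connectivity {out.1} {out.2, v3.1} {v1.1, v4.2} {v1.2} {v3.2} {v4.1}, out.j its boundary
stage d2: inputs (v3, v1, v4, v2), connectivity {out.1, v3.1} {out.2} {v1.1, v4.2} {v1.2} {v2.1} {v2.2} {v3.2} {v4.1}, out.j its boundary


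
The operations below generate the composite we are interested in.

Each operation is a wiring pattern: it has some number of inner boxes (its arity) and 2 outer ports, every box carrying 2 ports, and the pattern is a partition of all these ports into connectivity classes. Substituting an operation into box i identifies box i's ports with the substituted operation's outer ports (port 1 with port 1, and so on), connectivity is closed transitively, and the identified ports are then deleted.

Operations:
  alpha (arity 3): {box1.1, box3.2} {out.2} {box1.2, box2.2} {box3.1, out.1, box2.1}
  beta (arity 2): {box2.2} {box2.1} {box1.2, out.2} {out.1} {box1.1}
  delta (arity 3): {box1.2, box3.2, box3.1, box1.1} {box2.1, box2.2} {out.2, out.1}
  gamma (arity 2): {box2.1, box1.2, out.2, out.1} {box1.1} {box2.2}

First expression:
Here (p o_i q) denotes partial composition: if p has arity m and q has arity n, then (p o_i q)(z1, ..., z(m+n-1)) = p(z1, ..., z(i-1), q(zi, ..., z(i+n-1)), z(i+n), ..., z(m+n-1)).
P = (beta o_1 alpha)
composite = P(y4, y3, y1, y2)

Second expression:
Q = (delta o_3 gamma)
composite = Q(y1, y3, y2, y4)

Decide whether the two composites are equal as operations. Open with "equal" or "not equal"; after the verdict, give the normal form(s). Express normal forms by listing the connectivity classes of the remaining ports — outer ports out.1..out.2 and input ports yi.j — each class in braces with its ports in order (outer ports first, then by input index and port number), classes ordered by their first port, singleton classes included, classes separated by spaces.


The first composite normalizes to {out.1} {out.2} {y1.1, y3.1} {y1.2, y4.1} {y2.1} {y2.2} {y3.2, y4.2}
The second composite normalizes to {out.1, out.2} {y1.1, y1.2, y2.2, y4.1} {y2.1} {y3.1, y3.2} {y4.2}
Distinct normal forms: not equal.

not equal — first {out.1} {out.2} {y1.1, y3.1} {y1.2, y4.1} {y2.1} {y2.2} {y3.2, y4.2}, second {out.1, out.2} {y1.1, y1.2, y2.2, y4.1} {y2.1} {y3.1, y3.2} {y4.2}


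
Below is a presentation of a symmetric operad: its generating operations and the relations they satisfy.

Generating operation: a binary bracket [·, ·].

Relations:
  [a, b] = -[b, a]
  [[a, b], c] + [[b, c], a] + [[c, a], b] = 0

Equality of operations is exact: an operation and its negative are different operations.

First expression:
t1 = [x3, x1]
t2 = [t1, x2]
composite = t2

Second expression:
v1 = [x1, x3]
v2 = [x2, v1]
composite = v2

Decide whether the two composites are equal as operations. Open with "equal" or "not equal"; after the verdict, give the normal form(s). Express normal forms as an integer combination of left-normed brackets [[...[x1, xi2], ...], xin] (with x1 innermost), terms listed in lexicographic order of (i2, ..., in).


equal — both sides give -[[x1, x3], x2]

Reducing the first expression gives -[[x1, x3], x2]
Reducing the second expression gives -[[x1, x3], x2]
One common form — equal.


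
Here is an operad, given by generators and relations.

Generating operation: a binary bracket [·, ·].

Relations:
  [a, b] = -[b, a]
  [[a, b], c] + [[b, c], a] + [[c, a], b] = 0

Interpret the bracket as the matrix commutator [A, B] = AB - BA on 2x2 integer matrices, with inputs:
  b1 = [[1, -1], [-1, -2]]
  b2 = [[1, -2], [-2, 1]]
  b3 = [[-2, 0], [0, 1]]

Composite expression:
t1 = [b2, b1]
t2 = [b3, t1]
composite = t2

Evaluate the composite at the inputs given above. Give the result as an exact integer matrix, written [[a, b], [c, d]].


[b2, b1] = [[0, 6], [-6, 0]]
[b3, [b2, b1]] = [[0, -18], [-18, 0]]

[[0, -18], [-18, 0]]


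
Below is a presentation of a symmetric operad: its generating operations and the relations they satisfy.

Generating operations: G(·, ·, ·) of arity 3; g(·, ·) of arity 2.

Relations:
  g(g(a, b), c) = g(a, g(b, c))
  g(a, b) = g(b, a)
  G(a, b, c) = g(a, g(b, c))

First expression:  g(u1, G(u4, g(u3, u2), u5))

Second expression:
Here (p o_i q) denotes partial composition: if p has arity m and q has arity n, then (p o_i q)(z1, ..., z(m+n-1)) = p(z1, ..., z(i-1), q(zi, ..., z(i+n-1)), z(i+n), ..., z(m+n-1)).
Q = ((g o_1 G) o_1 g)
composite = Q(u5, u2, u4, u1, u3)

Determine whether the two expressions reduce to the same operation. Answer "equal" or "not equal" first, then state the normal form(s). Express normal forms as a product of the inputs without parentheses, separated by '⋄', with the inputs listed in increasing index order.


equal — both sides give u1 ⋄ u2 ⋄ u3 ⋄ u4 ⋄ u5

The first expression reduces to u1 ⋄ u2 ⋄ u3 ⋄ u4 ⋄ u5
The second expression reduces to u1 ⋄ u2 ⋄ u3 ⋄ u4 ⋄ u5
The normal forms match — equal.


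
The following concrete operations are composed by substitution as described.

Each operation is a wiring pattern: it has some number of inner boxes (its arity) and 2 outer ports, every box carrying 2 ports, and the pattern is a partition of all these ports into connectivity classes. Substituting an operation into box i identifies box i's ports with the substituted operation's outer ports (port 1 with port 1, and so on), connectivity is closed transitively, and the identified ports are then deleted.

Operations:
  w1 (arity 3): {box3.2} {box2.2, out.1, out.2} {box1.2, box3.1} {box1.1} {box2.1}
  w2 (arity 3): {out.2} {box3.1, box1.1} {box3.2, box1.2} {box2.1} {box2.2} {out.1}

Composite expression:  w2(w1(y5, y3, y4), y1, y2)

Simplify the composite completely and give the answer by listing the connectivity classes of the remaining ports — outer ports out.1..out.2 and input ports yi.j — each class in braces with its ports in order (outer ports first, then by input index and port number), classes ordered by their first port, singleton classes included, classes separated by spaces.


{out.1} {out.2} {y1.1} {y1.2} {y2.1, y2.2, y3.2} {y3.1} {y4.1, y5.2} {y4.2} {y5.1}

Two ports join when wires chain via w2-identified ports.
w1 over (y5, y3, y4) gives {out.1, out.2, y3.2} {y3.1} {y4.1, y5.2} {y4.2} {y5.1}, out.j being that stage's outer ports
w2 over (y5, y3, y4, y1, y2) gives {out.1} {out.2} {y1.1} {y1.2} {y2.1, y2.2, y3.2} {y3.1} {y4.1, y5.2} {y4.2} {y5.1}, out.j being that stage's outer ports


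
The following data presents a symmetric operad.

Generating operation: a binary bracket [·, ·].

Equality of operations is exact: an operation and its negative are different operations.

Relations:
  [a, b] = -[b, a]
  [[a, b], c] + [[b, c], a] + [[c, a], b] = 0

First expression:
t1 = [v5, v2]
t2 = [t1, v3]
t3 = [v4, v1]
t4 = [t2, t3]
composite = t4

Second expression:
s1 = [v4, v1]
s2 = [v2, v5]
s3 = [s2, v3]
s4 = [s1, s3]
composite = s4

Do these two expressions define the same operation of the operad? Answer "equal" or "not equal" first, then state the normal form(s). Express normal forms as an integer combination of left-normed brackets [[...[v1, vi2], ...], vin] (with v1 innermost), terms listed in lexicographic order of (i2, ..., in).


equal: each reduces to -[[[[v1, v4], v2], v5], v3] + [[[[v1, v4], v3], v2], v5] - [[[[v1, v4], v3], v5], v2] + [[[[v1, v4], v5], v2], v3]

The first composite normalizes to -[[[[v1, v4], v2], v5], v3] + [[[[v1, v4], v3], v2], v5] - [[[[v1, v4], v3], v5], v2] + [[[[v1, v4], v5], v2], v3]
The second composite normalizes to -[[[[v1, v4], v2], v5], v3] + [[[[v1, v4], v3], v2], v5] - [[[[v1, v4], v3], v5], v2] + [[[[v1, v4], v5], v2], v3]
Identical normal forms: equal.


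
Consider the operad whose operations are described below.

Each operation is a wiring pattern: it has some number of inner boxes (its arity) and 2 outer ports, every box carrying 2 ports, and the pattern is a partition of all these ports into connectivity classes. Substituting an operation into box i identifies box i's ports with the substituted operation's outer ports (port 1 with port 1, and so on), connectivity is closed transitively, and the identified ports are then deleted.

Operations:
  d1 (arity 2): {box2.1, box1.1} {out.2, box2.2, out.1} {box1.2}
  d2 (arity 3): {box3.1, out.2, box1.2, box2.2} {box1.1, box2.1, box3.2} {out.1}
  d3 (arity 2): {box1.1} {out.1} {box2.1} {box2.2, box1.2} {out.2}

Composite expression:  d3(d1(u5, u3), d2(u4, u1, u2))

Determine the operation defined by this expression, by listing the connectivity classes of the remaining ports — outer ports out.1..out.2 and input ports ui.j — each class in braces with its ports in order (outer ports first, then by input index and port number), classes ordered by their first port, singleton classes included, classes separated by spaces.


{out.1} {out.2} {u1.1, u2.2, u4.1} {u1.2, u2.1, u3.2, u4.2} {u3.1, u5.1} {u5.2}

Reachability decides: close wires over d3-identified ports.
after d1, the pattern on (u5, u3) reads {out.1, out.2, u3.2} {u3.1, u5.1} {u5.2} (out.j = its outer ports)
after d2, the pattern on (u4, u1, u2) reads {out.1} {out.2, u1.2, u2.1, u4.2} {u1.1, u2.2, u4.1} (out.j = its outer ports)
after d3, the pattern on (u5, u3, u4, u1, u2) reads {out.1} {out.2} {u1.1, u2.2, u4.1} {u1.2, u2.1, u3.2, u4.2} {u3.1, u5.1} {u5.2} (out.j = its outer ports)


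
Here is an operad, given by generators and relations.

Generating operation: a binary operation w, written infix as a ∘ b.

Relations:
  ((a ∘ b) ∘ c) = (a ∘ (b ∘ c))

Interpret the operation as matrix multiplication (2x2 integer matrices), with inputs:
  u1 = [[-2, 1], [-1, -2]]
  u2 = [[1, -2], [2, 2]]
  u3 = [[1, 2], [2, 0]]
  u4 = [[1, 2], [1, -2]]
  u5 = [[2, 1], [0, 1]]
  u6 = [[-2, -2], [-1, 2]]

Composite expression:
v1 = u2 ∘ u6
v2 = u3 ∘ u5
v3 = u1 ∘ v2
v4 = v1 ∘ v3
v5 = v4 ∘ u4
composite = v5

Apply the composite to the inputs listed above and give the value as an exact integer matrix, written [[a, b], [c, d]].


[[102, 36], [24, -48]]


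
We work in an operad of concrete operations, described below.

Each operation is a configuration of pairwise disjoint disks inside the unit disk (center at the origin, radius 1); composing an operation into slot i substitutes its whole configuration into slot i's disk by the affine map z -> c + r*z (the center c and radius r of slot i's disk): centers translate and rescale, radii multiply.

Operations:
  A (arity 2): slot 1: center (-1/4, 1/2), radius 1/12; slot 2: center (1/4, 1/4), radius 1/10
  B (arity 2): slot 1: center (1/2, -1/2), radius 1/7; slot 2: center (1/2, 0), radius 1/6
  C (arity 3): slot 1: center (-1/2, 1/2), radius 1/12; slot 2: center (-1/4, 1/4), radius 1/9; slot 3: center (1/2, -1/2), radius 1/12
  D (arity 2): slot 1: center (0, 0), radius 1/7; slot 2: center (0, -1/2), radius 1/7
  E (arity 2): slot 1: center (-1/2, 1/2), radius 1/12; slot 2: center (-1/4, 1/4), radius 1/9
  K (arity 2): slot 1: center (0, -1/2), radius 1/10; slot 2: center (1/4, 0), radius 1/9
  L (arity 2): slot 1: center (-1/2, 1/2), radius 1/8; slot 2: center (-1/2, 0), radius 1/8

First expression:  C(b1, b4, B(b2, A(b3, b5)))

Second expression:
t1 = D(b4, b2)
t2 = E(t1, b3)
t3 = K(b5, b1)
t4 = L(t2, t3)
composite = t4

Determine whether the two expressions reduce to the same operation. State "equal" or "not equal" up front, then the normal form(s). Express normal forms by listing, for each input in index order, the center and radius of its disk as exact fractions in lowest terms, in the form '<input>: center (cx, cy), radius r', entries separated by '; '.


The first composite normalizes to b1: center (-1/2, 1/2), radius 1/12; b2: center (13/24, -13/24), radius 1/84; b3: center (155/288, -71/144), radius 1/864; b4: center (-1/4, 1/4), radius 1/9; b5: center (157/288, -143/288), radius 1/720
The second composite normalizes to b1: center (-15/32, 0), radius 1/72; b2: center (-9/16, 107/192), radius 1/672; b3: center (-17/32, 17/32), radius 1/72; b4: center (-9/16, 9/16), radius 1/672; b5: center (-1/2, -1/16), radius 1/80
The forms do not match — not equal.

not equal; first: b1: center (-1/2, 1/2), radius 1/12; b2: center (13/24, -13/24), radius 1/84; b3: center (155/288, -71/144), radius 1/864; b4: center (-1/4, 1/4), radius 1/9; b5: center (157/288, -143/288), radius 1/720; second: b1: center (-15/32, 0), radius 1/72; b2: center (-9/16, 107/192), radius 1/672; b3: center (-17/32, 17/32), radius 1/72; b4: center (-9/16, 9/16), radius 1/672; b5: center (-1/2, -1/16), radius 1/80


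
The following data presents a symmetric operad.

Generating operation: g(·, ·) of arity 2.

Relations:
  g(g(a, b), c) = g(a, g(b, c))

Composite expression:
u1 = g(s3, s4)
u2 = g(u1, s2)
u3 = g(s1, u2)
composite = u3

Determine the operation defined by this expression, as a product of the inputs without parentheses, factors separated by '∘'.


Under associativity of g, the answer is the s's in reading order.
g(s3, s4) unparenthesizes to s3 ∘ s4
g(g(s3, s4), s2) unparenthesizes to s3 ∘ s4 ∘ s2
g(s1, g(g(s3, s4), s2)) unparenthesizes to s1 ∘ s3 ∘ s4 ∘ s2

s1 ∘ s3 ∘ s4 ∘ s2


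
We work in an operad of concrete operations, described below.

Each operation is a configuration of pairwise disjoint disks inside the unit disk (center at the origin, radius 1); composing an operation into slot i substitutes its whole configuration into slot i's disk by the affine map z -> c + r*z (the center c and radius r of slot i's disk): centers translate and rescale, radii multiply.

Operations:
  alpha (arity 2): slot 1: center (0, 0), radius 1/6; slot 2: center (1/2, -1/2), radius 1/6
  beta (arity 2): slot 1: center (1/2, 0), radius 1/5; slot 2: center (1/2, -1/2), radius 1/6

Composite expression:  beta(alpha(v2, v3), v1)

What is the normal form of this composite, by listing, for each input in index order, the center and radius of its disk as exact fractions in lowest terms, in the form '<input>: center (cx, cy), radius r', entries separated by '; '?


v1: center (1/2, -1/2), radius 1/6; v2: center (1/2, 0), radius 1/30; v3: center (3/5, -1/10), radius 1/30

Follow each v-input down from beta: c' goes to c + r*c', radius to r*r'.
tracing v2 down its 2-map path: center (1/2, 0), radius 1/30
tracing v3 down its 2-map path: center (3/5, -1/10), radius 1/30
tracing v1 down its 1-map path: center (1/2, -1/2), radius 1/6


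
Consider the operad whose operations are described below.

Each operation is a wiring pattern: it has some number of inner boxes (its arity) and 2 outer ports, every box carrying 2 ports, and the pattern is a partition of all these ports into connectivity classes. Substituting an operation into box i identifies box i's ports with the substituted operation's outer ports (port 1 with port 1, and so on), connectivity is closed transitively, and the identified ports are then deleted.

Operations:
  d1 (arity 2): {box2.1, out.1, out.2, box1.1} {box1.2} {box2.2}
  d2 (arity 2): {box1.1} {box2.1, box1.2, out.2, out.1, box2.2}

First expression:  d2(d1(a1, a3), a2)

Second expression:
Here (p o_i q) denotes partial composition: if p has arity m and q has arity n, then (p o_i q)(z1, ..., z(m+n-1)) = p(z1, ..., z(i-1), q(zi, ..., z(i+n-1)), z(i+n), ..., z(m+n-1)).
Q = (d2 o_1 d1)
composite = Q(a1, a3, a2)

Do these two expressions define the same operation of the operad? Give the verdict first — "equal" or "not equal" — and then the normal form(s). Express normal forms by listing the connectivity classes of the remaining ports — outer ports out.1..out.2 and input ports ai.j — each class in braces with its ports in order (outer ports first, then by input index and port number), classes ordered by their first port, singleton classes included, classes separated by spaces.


equal: each reduces to {out.1, out.2, a1.1, a2.1, a2.2, a3.1} {a1.2} {a3.2}

The first expression, normalized: {out.1, out.2, a1.1, a2.1, a2.2, a3.1} {a1.2} {a3.2}
The second expression, normalized: {out.1, out.2, a1.1, a2.1, a2.2, a3.1} {a1.2} {a3.2}
The forms coincide; equal.


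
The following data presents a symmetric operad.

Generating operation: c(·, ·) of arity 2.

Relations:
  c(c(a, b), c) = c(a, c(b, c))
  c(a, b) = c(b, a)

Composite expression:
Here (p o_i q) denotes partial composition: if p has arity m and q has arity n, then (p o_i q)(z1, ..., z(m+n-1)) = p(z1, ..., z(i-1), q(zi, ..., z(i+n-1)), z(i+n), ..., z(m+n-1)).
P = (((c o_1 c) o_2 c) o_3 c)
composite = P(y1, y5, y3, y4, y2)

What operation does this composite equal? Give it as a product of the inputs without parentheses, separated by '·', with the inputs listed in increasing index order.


Both nesting and order wash out for c; what remains is which y's occur.
c(y3, y4) reduces to y3 · y4
c(y5, c(y3, y4)) reduces to y5 · y3 · y4
c(y1, c(y5, c(y3, y4))) reduces to y1 · y5 · y3 · y4
c(c(y1, c(y5, c(y3, y4))), y2) reduces to y1 · y5 · y3 · y4 · y2
the factors in increasing index order: y1 · y2 · y3 · y4 · y5

y1 · y2 · y3 · y4 · y5


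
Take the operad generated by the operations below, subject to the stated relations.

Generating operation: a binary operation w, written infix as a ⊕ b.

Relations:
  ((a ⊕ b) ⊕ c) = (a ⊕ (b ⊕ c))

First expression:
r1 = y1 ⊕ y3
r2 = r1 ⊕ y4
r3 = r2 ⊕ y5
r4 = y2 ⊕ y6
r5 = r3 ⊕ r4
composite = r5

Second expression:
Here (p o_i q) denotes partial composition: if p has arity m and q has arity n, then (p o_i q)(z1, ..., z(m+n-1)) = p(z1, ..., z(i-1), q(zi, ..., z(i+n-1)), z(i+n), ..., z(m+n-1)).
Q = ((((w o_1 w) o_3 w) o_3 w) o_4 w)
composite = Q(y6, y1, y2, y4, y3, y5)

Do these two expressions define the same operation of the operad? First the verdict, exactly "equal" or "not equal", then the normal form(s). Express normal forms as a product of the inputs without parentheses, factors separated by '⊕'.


Normal form of the first expression: y1 ⊕ y3 ⊕ y4 ⊕ y5 ⊕ y2 ⊕ y6
Normal form of the second expression: y6 ⊕ y1 ⊕ y2 ⊕ y4 ⊕ y3 ⊕ y5
Different reductions; not equal.

not equal: they reduce to y1 ⊕ y3 ⊕ y4 ⊕ y5 ⊕ y2 ⊕ y6 and y6 ⊕ y1 ⊕ y2 ⊕ y4 ⊕ y3 ⊕ y5


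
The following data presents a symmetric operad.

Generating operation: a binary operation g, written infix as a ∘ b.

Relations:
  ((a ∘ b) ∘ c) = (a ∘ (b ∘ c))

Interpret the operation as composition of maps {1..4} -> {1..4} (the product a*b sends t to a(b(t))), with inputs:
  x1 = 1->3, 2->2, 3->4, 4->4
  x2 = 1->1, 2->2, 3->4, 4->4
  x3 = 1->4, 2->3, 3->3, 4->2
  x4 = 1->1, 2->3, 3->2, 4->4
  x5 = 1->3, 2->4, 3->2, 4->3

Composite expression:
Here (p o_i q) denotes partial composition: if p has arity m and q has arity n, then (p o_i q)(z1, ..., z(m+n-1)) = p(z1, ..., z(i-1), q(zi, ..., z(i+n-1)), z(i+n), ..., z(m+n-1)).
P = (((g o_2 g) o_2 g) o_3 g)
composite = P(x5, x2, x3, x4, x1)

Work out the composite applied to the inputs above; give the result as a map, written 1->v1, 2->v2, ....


1->3, 2->3, 3->4, 4->4

(x3 ∘ x4) = 1->4, 2->3, 3->3, 4->2
(x2 ∘ (x3 ∘ x4)) = 1->4, 2->4, 3->4, 4->2
((x2 ∘ (x3 ∘ x4)) ∘ x1) = 1->4, 2->4, 3->2, 4->2
(x5 ∘ ((x2 ∘ (x3 ∘ x4)) ∘ x1)) = 1->3, 2->3, 3->4, 4->4


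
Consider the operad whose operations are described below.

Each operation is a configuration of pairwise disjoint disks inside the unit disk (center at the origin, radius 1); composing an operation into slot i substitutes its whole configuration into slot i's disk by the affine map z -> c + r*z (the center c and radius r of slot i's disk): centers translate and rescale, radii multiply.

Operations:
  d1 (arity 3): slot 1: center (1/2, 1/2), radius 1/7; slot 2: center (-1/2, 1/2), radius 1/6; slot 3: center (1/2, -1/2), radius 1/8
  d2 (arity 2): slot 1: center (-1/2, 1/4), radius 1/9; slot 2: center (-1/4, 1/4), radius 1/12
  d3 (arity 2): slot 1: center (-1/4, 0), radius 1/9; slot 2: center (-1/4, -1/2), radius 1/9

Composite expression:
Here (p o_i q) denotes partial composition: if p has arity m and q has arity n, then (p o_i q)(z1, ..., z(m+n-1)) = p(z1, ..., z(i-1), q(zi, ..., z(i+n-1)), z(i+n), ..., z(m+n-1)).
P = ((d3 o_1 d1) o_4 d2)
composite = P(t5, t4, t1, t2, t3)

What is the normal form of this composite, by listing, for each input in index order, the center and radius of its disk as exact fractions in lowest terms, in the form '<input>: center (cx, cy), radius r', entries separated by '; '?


t1: center (-7/36, -1/18), radius 1/72; t2: center (-11/36, -17/36), radius 1/81; t3: center (-5/18, -17/36), radius 1/108; t4: center (-11/36, 1/18), radius 1/54; t5: center (-7/36, 1/18), radius 1/63

Below d3, radii multiply path by path; the t-disk centers shift.
t5: after 2 affine steps, its disk has center (-7/36, 1/18), radius 1/63
t4: after 2 affine steps, its disk has center (-11/36, 1/18), radius 1/54
t1: after 2 affine steps, its disk has center (-7/36, -1/18), radius 1/72
t2: after 2 affine steps, its disk has center (-11/36, -17/36), radius 1/81
t3: after 2 affine steps, its disk has center (-5/18, -17/36), radius 1/108


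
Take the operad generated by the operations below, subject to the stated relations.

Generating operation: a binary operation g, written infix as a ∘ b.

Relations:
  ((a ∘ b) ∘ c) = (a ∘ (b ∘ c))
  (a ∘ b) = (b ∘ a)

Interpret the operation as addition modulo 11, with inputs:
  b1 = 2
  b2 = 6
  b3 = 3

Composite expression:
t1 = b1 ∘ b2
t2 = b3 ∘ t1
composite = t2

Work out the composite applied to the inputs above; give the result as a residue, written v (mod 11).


(b1 ∘ b2) = 8
(b3 ∘ (b1 ∘ b2)) = 0

0 (mod 11)


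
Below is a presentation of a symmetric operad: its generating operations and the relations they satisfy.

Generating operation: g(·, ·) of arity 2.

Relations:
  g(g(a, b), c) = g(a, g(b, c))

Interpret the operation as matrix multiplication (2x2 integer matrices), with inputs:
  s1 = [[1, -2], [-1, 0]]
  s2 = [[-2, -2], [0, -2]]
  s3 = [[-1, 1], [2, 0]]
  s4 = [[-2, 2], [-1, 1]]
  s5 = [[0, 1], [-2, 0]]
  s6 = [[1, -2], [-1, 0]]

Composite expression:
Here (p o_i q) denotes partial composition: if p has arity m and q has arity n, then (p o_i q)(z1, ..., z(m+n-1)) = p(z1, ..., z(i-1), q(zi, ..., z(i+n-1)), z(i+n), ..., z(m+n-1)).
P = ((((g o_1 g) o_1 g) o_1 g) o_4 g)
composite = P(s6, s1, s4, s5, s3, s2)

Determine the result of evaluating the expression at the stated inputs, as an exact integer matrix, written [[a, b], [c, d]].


[[0, 16], [0, 0]]


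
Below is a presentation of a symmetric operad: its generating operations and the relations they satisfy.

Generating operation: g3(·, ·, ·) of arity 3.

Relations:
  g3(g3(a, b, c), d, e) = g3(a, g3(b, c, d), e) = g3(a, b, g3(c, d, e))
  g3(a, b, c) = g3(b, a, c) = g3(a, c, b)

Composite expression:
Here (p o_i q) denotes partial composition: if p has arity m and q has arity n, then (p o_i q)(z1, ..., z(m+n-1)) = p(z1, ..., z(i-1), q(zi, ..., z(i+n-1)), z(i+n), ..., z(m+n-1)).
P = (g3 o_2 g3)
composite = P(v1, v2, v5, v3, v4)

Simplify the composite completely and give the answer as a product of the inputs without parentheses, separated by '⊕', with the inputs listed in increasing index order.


v1 ⊕ v2 ⊕ v3 ⊕ v4 ⊕ v5

Both nesting and order wash out for g3; what remains is which v's occur.
g3(v2, v5, v3) linearizes to v2 ⊕ v5 ⊕ v3
g3(v1, g3(v2, v5, v3), v4) linearizes to v1 ⊕ v2 ⊕ v5 ⊕ v3 ⊕ v4
reordering the factors by index: v1 ⊕ v2 ⊕ v3 ⊕ v4 ⊕ v5


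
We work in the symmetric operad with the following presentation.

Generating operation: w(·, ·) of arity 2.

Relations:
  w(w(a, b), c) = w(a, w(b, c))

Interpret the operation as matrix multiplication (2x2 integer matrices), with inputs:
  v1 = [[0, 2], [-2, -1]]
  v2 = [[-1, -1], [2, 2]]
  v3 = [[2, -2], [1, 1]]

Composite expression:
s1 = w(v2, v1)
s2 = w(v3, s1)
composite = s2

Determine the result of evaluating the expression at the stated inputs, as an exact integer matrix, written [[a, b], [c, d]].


[[12, -6], [-2, 1]]

w(v2, v1) = [[2, -1], [-4, 2]]
w(v3, w(v2, v1)) = [[12, -6], [-2, 1]]


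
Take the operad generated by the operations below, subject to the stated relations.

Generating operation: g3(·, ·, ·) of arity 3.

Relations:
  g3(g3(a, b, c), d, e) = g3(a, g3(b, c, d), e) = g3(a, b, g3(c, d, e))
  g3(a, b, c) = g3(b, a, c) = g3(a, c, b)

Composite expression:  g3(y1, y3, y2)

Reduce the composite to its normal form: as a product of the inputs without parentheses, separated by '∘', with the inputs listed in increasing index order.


y1 ∘ y2 ∘ y3

Both nesting and order wash out for g3; what remains is which y's occur.
g3(y1, y3, y2) flattens to y1 ∘ y3 ∘ y2
reordering the factors by index: y1 ∘ y2 ∘ y3


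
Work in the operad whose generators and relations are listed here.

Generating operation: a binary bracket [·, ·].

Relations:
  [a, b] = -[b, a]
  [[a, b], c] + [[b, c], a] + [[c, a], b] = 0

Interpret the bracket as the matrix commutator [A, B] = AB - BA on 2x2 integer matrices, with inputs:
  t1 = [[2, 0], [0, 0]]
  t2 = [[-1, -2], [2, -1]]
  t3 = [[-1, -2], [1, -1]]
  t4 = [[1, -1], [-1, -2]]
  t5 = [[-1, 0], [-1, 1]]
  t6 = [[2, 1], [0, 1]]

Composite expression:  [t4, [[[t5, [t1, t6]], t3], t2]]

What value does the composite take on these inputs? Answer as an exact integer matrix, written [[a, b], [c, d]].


[[0, 0], [0, 0]]

[t1, t6] = [[0, 2], [0, 0]]
[t5, [t1, t6]] = [[2, -4], [0, -2]]
[[t5, [t1, t6]], t3] = [[-4, -8], [-4, 4]]
[[[t5, [t1, t6]], t3], t2] = [[-24, 16], [16, 24]]
[t4, [[[t5, [t1, t6]], t3], t2]] = [[0, 0], [0, 0]]


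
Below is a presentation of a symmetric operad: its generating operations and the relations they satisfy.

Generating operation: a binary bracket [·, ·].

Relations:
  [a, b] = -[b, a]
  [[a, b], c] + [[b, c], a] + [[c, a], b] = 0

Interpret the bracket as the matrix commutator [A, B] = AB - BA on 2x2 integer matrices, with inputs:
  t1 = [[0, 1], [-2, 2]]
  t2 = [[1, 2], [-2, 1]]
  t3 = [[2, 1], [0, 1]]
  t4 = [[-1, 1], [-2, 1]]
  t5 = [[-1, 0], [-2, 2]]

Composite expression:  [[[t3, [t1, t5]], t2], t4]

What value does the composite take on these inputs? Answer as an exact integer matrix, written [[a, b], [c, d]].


[t1, t5] = [[-2, 3], [2, 2]]
[t3, [t1, t5]] = [[2, 7], [-2, -2]]
[[t3, [t1, t5]], t2] = [[-10, 8], [8, 10]]
[[[t3, [t1, t5]], t2], t4] = [[-24, -4], [-56, 24]]

[[-24, -4], [-56, 24]]


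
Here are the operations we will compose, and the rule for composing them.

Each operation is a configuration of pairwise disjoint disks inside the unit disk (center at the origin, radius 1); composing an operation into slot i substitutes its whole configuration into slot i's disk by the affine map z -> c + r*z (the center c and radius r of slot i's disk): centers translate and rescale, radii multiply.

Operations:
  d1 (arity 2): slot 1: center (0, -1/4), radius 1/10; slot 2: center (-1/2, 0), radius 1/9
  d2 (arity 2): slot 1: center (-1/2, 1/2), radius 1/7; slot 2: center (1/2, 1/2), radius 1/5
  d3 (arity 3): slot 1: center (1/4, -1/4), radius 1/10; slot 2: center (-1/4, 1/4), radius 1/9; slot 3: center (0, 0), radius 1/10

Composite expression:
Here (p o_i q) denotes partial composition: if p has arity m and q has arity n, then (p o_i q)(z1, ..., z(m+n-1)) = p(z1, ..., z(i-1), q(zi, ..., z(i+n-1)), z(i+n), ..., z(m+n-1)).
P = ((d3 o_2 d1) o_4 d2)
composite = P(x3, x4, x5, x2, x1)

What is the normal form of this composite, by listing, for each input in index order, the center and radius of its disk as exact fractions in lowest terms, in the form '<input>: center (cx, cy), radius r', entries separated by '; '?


Nesting under d3 composes maps z -> c + r*z down each x-path.
input x3: applying the 1 nested substitution gives center (1/4, -1/4), radius 1/10
input x4: applying the 2 nested substitutions gives center (-1/4, 2/9), radius 1/90
input x5: applying the 2 nested substitutions gives center (-11/36, 1/4), radius 1/81
input x2: applying the 2 nested substitutions gives center (-1/20, 1/20), radius 1/70
input x1: applying the 2 nested substitutions gives center (1/20, 1/20), radius 1/50

x1: center (1/20, 1/20), radius 1/50; x2: center (-1/20, 1/20), radius 1/70; x3: center (1/4, -1/4), radius 1/10; x4: center (-1/4, 2/9), radius 1/90; x5: center (-11/36, 1/4), radius 1/81


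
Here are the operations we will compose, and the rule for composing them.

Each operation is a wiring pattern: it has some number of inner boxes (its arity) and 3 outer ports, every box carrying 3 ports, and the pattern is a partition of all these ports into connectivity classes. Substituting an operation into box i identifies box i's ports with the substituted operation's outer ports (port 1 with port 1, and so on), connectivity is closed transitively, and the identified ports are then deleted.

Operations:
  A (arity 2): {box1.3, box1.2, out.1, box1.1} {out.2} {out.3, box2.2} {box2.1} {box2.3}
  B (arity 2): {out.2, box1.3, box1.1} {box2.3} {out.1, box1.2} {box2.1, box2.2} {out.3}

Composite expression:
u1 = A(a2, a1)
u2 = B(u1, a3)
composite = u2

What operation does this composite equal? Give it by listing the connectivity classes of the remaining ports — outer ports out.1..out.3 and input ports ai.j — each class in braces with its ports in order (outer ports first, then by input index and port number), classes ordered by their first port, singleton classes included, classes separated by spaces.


{out.1} {out.2, a1.2, a2.1, a2.2, a2.3} {out.3} {a1.1} {a1.3} {a3.1, a3.2} {a3.3}

Reachability decides: close wires over B-identified ports.
the subtree at A composes to {out.1, a2.1, a2.2, a2.3} {out.2} {out.3, a1.2} {a1.1} {a1.3} on (a2, a1); out.j = own outer ports
the subtree at B composes to {out.1} {out.2, a1.2, a2.1, a2.2, a2.3} {out.3} {a1.1} {a1.3} {a3.1, a3.2} {a3.3} on (a2, a1, a3); out.j = own outer ports


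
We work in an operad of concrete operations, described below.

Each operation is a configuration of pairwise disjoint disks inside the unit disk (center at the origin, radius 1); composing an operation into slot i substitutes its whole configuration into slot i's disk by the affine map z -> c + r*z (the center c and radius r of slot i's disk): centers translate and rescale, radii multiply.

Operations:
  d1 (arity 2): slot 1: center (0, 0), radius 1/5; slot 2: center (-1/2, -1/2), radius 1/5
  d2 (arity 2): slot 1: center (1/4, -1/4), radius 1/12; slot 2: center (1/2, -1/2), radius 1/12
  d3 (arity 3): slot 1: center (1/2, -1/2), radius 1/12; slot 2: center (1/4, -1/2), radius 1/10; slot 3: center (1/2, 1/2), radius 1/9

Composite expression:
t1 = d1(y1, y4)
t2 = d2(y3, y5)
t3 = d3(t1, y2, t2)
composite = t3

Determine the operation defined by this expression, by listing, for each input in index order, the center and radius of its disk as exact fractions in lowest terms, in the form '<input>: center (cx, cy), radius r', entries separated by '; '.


Nesting under d3 composes maps z -> c + r*z down each y-path.
input y1: applying the 2 nested substitutions gives center (1/2, -1/2), radius 1/60
input y4: applying the 2 nested substitutions gives center (11/24, -13/24), radius 1/60
input y2: applying the 1 nested substitution gives center (1/4, -1/2), radius 1/10
input y3: applying the 2 nested substitutions gives center (19/36, 17/36), radius 1/108
input y5: applying the 2 nested substitutions gives center (5/9, 4/9), radius 1/108

y1: center (1/2, -1/2), radius 1/60; y2: center (1/4, -1/2), radius 1/10; y3: center (19/36, 17/36), radius 1/108; y4: center (11/24, -13/24), radius 1/60; y5: center (5/9, 4/9), radius 1/108


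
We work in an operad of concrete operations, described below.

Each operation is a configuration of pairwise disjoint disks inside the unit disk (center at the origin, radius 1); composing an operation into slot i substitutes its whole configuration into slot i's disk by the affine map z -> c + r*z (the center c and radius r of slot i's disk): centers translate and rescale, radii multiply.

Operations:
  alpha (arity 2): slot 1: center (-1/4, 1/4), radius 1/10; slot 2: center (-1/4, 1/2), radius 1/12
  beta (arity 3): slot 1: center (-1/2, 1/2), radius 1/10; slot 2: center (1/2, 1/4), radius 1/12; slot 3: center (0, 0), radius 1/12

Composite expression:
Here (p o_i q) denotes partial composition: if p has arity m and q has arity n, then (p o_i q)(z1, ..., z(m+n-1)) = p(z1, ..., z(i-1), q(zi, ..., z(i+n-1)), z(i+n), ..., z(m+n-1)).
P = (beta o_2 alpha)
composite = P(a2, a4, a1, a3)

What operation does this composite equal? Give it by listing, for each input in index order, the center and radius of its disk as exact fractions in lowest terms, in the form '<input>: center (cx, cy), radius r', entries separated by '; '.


a1: center (23/48, 7/24), radius 1/144; a2: center (-1/2, 1/2), radius 1/10; a3: center (0, 0), radius 1/12; a4: center (23/48, 13/48), radius 1/120
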